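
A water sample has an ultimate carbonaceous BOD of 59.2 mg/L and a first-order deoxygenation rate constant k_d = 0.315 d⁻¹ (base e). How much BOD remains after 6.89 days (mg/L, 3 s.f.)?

L_t = L₀ e^(−k_d t) = 59.2 × e^(−0.315×6.89) = 59.2 × 0.1141 = 6.757 mg/L.

L ≈ 6.76 mg/L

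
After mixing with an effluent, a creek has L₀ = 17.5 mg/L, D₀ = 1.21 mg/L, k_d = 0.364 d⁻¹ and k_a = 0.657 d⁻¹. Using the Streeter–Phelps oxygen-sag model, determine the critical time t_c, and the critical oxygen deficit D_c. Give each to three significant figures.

With k_a/k_d = 1.805 and 1 − D₀(k_a−k_d)/(k_d L₀) = 0.9443,
t_c = ln(1.805 × 0.9443) / (0.657 − 0.364) = ln(1.704) / 0.2930 = 0.5333/0.2930 = 1.820 d.
D_c = (k_d/k_a) L₀ e^(−k_d t_c) = (0.364/0.657) × 17.5 × e^(−0.364×1.820) = 0.5540 × 17.5 × 0.5156 = 4.999 mg/L.

t_c ≈ 1.82 d; D_c ≈ 5.00 mg/L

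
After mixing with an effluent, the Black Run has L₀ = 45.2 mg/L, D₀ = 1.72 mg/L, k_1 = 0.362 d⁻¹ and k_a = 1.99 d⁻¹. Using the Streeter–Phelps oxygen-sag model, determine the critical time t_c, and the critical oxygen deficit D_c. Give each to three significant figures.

t_c ≈ 0.932 d; D_c ≈ 5.87 mg/L

At the critical point dD/dt = 0, so k_1 L₀ e^(−k_1 t) = k_a D. Substituting D(t) from the Streeter–Phelps equation and solving for t gives
t_c = ln[(k_a/k_1)(1 − D₀(k_a−k_1)/(k_1 L₀))] / (k_a−k_1).
Here k_a−k_1 = 1.628 d⁻¹ and 1 − D₀(k_a−k_1)/(k_1 L₀) = 1 − 1.72×1.628/(0.362×45.2) = 0.8289, so
t_c = ln(5.497 × 0.8289) / 1.628 = 1.517 / 1.628 = 0.9315 d.
L(t_c) = L₀ e^(−k_1 t_c) = 45.2 × 0.7138 = 32.26 mg/L, and at the critical point k_a D_c = k_1 L, so D_c = (0.362/1.99) × 32.26 = 5.869 mg/L.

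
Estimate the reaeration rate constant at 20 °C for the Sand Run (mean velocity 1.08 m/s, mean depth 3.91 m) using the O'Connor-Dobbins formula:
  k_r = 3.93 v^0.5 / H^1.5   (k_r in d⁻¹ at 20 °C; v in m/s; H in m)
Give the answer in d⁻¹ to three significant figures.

k_r = 3.93 × 1.08^0.5 / 3.91^1.5 = 3.93 × 1.039 / 7.732 = 0.5282 d⁻¹.

k_r ≈ 0.528 d⁻¹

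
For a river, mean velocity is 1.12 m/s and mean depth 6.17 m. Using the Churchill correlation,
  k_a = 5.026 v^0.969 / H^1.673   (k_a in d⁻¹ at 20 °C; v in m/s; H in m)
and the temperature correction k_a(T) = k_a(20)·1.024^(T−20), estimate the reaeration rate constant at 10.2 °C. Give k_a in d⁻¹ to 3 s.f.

k_a ≈ 0.212 d⁻¹

k_a(20) = 5.026 × 1.12^0.969 / 6.17^1.673 = 5.026 × 1.116 / 21.00 = 0.2672 d⁻¹.
k_a(10.2) = 0.2672 × 1.024^(10.2−20) = 0.2672 × 0.7926 = 0.2118 d⁻¹.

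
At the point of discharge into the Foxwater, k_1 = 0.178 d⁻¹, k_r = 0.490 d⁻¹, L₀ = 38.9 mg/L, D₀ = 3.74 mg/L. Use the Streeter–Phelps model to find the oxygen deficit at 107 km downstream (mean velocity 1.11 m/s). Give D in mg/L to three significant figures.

D ≈ 7.51 mg/L

Travel time t = x/v = 107 km / (1.11 m/s) = 107000 m / 1.11 m/s = 96400 s = 1.116 d.
k_1 L₀/(k_r−k_1) = 0.178×38.9/(0.490−0.178) = 6.924/0.3120 = 22.19 mg/L.
e^(−k_1 t) = e^(−0.178×1.116) = 0.8199; e^(−k_r t) = e^(−0.490×1.116) = 0.5789.
D = 22.19 × (0.8199 − 0.5789) + 3.74 × 0.5789 = 5.349 + 2.165 = 7.514 mg/L.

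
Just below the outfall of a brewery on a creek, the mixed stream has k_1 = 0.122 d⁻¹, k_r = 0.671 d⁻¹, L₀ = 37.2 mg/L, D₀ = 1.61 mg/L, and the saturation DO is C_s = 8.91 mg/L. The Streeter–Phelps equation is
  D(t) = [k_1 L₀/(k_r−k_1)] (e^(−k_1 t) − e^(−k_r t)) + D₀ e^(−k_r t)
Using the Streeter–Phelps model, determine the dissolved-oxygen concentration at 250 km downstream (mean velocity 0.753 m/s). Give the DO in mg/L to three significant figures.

Travel time t = x/v = 250 km / (0.753 m/s) = 250000 m / 0.753 m/s = 332000 s = 3.843 d.
k_1 L₀/(k_r−k_1) = 0.122×37.2/(0.671−0.122) = 4.538/0.5490 = 8.267 mg/L.
e^(−k_1 t) = e^(−0.122×3.843) = 0.6258; e^(−k_r t) = e^(−0.671×3.843) = 0.07589.
D = 8.267 × (0.6258 − 0.07589) + 1.61 × 0.07589 = 4.545 + 0.1222 = 4.668 mg/L.
DO = C_s − D = 8.91 − 4.668 = 4.242 mg/L.

DO ≈ 4.24 mg/L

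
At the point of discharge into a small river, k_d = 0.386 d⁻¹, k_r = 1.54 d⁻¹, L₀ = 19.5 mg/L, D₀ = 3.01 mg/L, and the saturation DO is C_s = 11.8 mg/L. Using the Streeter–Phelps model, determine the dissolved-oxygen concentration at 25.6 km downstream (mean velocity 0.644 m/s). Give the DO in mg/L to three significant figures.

Travel time t = x/v = 25.6 km / (0.644 m/s) = 25600 m / 0.644 m/s = 39750 s = 0.4601 d.
k_d L₀/(k_r−k_d) = 0.386×19.5/(1.54−0.386) = 7.527/1.154 = 6.523 mg/L.
e^(−k_d t) = e^(−0.386×0.4601) = 0.8373; e^(−k_r t) = e^(−1.54×0.4601) = 0.4924.
D = 6.523 × (0.8373 − 0.4924) + 3.01 × 0.4924 = 2.250 + 1.482 = 3.732 mg/L.
DO = C_s − D = 11.8 − 3.732 = 8.068 mg/L.

DO ≈ 8.07 mg/L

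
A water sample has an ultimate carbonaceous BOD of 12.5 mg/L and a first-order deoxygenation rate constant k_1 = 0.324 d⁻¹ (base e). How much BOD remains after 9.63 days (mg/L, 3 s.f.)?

L ≈ 0.552 mg/L

L_t = L₀ e^(−k_1 t) = 12.5 × e^(−0.324×9.63) = 12.5 × 0.04415 = 0.5519 mg/L.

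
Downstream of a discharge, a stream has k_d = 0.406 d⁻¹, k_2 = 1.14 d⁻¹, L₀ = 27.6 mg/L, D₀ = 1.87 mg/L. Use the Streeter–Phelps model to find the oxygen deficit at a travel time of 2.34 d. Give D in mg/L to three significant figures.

D ≈ 4.97 mg/L

k_d L₀/(k_2−k_d) = 0.406×27.6/(1.14−0.406) = 11.21/0.7340 = 15.27 mg/L.
e^(−k_d t) = e^(−0.406×2.340) = 0.3867; e^(−k_2 t) = e^(−1.14×2.340) = 0.06942.
D = 15.27 × (0.3867 − 0.06942) + 1.87 × 0.06942 = 4.844 + 0.1298 = 4.974 mg/L.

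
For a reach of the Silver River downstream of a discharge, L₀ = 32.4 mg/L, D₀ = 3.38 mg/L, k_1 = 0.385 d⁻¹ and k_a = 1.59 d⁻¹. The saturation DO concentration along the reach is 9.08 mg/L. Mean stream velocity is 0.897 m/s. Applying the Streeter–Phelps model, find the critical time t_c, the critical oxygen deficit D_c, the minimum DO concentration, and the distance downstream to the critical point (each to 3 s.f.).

t_c ≈ 0.849 d; D_c ≈ 5.66 mg/L; min DO ≈ 3.42 mg/L; x_c ≈ 65.8 km

With k_a/k_1 = 4.130 and 1 − D₀(k_a−k_1)/(k_1 L₀) = 0.6735,
t_c = ln(4.130 × 0.6735) / (1.59 − 0.385) = ln(2.781) / 1.205 = 1.023/1.205 = 0.8489 d.
L(t_c) = L₀ e^(−k_1 t_c) = 32.4 × 0.7212 = 23.37 mg/L, and at the critical point k_a D_c = k_1 L, so D_c = (0.385/1.59) × 23.37 = 5.658 mg/L.
Minimum DO = C_s − D_c = 9.08 − 5.658 = 3.422 mg/L.
x_c = v t_c = 0.897 m/s × 0.8489 d × 86400 s/d = 65790 m ≈ 65.8 km.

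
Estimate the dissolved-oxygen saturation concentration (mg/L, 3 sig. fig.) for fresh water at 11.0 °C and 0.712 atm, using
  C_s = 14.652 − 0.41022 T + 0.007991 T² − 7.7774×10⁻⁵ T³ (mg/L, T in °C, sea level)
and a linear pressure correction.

At sea level: C_s = 14.652 − 0.41022×11.0 + 0.007991×11.0² − 7.7774×10⁻⁵×11.0³ = 11.00 mg/L.
Pressure correction: C_s' = 11.00 × 0.712 = 7.834 mg/L.

C_s ≈ 7.83 mg/L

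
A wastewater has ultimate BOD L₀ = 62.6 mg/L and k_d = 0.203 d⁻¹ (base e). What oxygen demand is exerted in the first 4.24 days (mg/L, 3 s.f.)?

y ≈ 36.1 mg/L

y_t = L₀(1 − e^(−k_d t)) = 62.6 × (1 − e^(−0.203×4.24))
= 62.6 × (1 − 0.4229) = 62.6 × 0.5771 = 36.13 mg/L.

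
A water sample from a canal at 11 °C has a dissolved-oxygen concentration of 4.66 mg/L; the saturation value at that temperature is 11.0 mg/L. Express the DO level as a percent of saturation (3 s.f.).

42.4 % saturation

% saturation = C/C_s × 100 = 4.66/11.0 × 100 = 42.4 %.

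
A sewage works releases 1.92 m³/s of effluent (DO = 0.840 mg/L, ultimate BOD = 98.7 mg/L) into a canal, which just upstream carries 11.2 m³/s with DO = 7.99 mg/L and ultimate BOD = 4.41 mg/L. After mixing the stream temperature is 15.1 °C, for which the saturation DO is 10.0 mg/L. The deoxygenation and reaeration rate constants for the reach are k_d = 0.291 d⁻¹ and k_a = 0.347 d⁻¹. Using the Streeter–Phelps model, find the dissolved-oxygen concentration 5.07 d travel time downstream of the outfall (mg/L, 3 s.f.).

Mixed DO = (11.2×7.99 + 1.92×0.840)/(11.2+1.92) = 91.10/13.12 = 6.944 mg/L.
Mixed L₀ = (11.2×4.41 + 1.92×98.7)/(13.12) = 238.9/13.12 = 18.21 mg/L.
Initial deficit D₀ = C_s − DO₀ = 10.0 − 6.944 = 3.056 mg/L.
D(5.07) = [0.291×18.21/(0.347−0.291)](e^(−0.291×5.07) − e^(−0.347×5.07)) + 3.056 e^(−0.347×5.07)
= 94.62 × (0.2287 − 0.1722) + 3.056 × 0.1722 = 5.875 mg/L.
DO = 10.0 − 5.875 = 4.125 mg/L.

DO ≈ 4.13 mg/L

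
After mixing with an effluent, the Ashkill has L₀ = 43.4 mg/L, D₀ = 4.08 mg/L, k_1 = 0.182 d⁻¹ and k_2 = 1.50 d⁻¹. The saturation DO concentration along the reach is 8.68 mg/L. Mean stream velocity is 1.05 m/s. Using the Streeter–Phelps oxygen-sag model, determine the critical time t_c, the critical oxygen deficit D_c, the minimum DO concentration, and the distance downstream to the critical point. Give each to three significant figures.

t_c ≈ 0.734 d; D_c ≈ 4.61 mg/L; min DO ≈ 4.07 mg/L; x_c ≈ 66.6 km

At the critical point dD/dt = 0, so k_1 L₀ e^(−k_1 t) = k_2 D. Substituting D(t) from the Streeter–Phelps equation and solving for t gives
t_c = ln[(k_2/k_1)(1 − D₀(k_2−k_1)/(k_1 L₀))] / (k_2−k_1).
Here k_2−k_1 = 1.318 d⁻¹ and 1 − D₀(k_2−k_1)/(k_1 L₀) = 1 − 4.08×1.318/(0.182×43.4) = 0.3192, so
t_c = ln(8.242 × 0.3192) / 1.318 = 0.9673 / 1.318 = 0.7339 d.
L(t_c) = L₀ e^(−k_1 t_c) = 43.4 × 0.8750 = 37.97 mg/L, and at the critical point k_2 D_c = k_1 L, so D_c = (0.182/1.50) × 37.97 = 4.607 mg/L.
Minimum DO = C_s − D_c = 8.68 − 4.607 = 4.073 mg/L.
x_c = v t_c = 1.05 m/s × 0.7339 d × 86400 s/d = 66580 m ≈ 66.6 km.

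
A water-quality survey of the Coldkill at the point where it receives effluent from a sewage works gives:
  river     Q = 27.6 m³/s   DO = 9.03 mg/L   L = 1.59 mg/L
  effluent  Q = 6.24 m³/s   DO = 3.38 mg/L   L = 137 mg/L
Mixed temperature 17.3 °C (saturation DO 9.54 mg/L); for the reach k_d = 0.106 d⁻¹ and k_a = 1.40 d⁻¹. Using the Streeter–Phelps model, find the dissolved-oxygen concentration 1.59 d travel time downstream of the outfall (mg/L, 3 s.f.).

Mixed DO = (27.6×9.03 + 6.24×3.38)/(27.6+6.24) = 270.3/33.84 = 7.988 mg/L.
Mixed L₀ = (27.6×1.59 + 6.24×137)/(33.84) = 898.8/33.84 = 26.56 mg/L.
Initial deficit D₀ = C_s − DO₀ = 9.54 − 7.988 = 1.552 mg/L.
D(1.59) = [0.106×26.56/(1.40−0.106)](e^(−0.106×1.59) − e^(−1.40×1.59)) + 1.552 e^(−1.40×1.59)
= 2.176 × (0.8449 − 0.1080) + 1.552 × 0.1080 = 1.771 mg/L.
DO = 9.54 − 1.771 = 7.769 mg/L.

DO ≈ 7.77 mg/L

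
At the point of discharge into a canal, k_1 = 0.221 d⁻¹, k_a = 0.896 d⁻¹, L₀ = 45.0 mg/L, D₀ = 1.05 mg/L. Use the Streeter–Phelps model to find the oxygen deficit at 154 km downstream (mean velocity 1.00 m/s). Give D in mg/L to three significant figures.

Travel time t = x/v = 154 km / (1.00 m/s) = 154000 m / 1.00 m/s = 154000 s = 1.782 d.
k_1 L₀/(k_a−k_1) = 0.221×45.0/(0.896−0.221) = 9.945/0.6750 = 14.73 mg/L.
e^(−k_1 t) = e^(−0.221×1.782) = 0.6744; e^(−k_a t) = e^(−0.896×1.782) = 0.2025.
D = 14.73 × (0.6744 − 0.2025) + 1.05 × 0.2025 = 6.953 + 0.2126 = 7.166 mg/L.

D ≈ 7.17 mg/L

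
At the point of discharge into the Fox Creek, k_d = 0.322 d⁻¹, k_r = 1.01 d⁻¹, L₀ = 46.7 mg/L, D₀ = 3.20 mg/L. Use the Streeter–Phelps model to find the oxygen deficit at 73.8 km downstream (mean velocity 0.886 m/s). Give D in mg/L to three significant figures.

Travel time t = x/v = 73.8 km / (0.886 m/s) = 73800 m / 0.886 m/s = 83300 s = 0.9641 d.
k_d L₀/(k_r−k_d) = 0.322×46.7/(1.01−0.322) = 15.04/0.6880 = 21.86 mg/L.
e^(−k_d t) = e^(−0.322×0.9641) = 0.7331; e^(−k_r t) = e^(−1.01×0.9641) = 0.3777.
D = 21.86 × (0.7331 − 0.3777) + 3.20 × 0.3777 = 7.769 + 1.209 = 8.978 mg/L.

D ≈ 8.98 mg/L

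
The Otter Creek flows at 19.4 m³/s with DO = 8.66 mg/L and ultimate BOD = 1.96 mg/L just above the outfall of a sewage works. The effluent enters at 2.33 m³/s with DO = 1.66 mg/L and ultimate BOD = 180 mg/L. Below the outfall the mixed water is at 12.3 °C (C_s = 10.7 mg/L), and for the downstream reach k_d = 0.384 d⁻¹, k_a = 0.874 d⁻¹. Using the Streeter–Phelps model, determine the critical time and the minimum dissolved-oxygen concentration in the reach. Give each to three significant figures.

t_c ≈ 1.30 d; minimum DO ≈ 5.09 mg/L

Mixed DO = (19.4×8.66 + 2.33×1.66)/(19.4+2.33) = 171.9/21.73 = 7.909 mg/L.
Mixed L₀ = (19.4×1.96 + 2.33×180)/(21.73) = 457.4/21.73 = 21.05 mg/L.
Initial deficit D₀ = C_s − DO₀ = 10.7 − 7.909 = 2.791 mg/L.
t_c = (1/0.4900) ln[(0.874/0.384)(1 − 2.791×0.4900/(0.384×21.05))] = 2.041 × ln(1.891) = 1.300 d.
D_c = (0.384/0.874) × 21.05 × e^(−0.384×1.300) = 0.4394 × 21.05 × 0.6070 = 5.614 mg/L.
Minimum DO = 10.7 − 5.614 = 5.086 mg/L.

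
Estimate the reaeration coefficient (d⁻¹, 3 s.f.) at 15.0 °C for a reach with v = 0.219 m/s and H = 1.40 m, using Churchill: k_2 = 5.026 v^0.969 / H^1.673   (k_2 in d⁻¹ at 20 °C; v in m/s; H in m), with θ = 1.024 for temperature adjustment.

k_2(20) = 5.026 × 0.219^0.969 / 1.40^1.673 = 5.026 × 0.2296 / 1.756 = 0.6571 d⁻¹.
k_2(15.0) = 0.6571 × 1.024^(15.0−20) = 0.6571 × 0.8882 = 0.5836 d⁻¹.

k_2 ≈ 0.584 d⁻¹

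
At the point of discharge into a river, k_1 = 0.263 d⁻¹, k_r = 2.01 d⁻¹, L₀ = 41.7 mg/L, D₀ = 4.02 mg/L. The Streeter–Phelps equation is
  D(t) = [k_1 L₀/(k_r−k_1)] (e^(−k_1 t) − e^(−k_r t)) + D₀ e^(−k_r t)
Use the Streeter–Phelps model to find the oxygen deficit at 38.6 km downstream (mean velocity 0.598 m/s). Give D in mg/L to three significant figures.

Travel time t = x/v = 38.6 km / (0.598 m/s) = 38600 m / 0.598 m/s = 64550 s = 0.7471 d.
k_1 L₀/(k_r−k_1) = 0.263×41.7/(2.01−0.263) = 10.97/1.747 = 6.278 mg/L.
e^(−k_1 t) = e^(−0.263×0.7471) = 0.8216; e^(−k_r t) = e^(−2.01×0.7471) = 0.2228.
D = 6.278 × (0.8216 − 0.2228) + 4.02 × 0.2228 = 3.759 + 0.8955 = 4.655 mg/L.

D ≈ 4.65 mg/L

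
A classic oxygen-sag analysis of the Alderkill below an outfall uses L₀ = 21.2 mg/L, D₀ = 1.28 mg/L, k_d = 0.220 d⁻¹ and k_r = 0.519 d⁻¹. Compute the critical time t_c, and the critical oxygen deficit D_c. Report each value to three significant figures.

With k_r/k_d = 2.359 and 1 − D₀(k_r−k_d)/(k_d L₀) = 0.9179,
t_c = ln(2.359 × 0.9179) / (0.519 − 0.220) = ln(2.166) / 0.2990 = 0.7727/0.2990 = 2.584 d.
D_c = (k_d/k_r) L₀ e^(−k_d t_c) = (0.220/0.519) × 21.2 × e^(−0.220×2.584) = 0.4239 × 21.2 × 0.5664 = 5.090 mg/L.

t_c ≈ 2.58 d; D_c ≈ 5.09 mg/L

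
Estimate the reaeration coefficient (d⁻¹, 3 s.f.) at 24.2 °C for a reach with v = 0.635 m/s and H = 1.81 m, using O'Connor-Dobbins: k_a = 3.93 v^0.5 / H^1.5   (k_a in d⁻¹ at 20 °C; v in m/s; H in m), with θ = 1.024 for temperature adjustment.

k_a ≈ 1.42 d⁻¹

k_a(20) = 3.93 × 0.635^0.5 / 1.81^1.5 = 3.93 × 0.7969 / 2.435 = 1.286 d⁻¹.
k_a(24.2) = 1.286 × 1.024^(24.2−20) = 1.286 × 1.105 = 1.421 d⁻¹.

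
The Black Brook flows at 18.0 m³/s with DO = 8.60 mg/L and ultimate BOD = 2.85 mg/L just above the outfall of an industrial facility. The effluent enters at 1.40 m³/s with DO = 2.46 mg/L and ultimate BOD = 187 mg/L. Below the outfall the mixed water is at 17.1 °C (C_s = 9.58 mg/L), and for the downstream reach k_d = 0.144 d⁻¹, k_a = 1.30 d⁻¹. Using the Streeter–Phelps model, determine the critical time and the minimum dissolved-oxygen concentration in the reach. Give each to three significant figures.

t_c ≈ 0.839 d; minimum DO ≈ 8.00 mg/L

Mixed DO = (18.0×8.60 + 1.40×2.46)/(18.0+1.40) = 158.2/19.40 = 8.157 mg/L.
Mixed L₀ = (18.0×2.85 + 1.40×187)/(19.40) = 313.1/19.40 = 16.14 mg/L.
Initial deficit D₀ = C_s − DO₀ = 9.58 − 8.157 = 1.423 mg/L.
t_c = (1/1.156) ln[(1.30/0.144)(1 − 1.423×1.156/(0.144×16.14))] = 0.8651 × ln(2.637) = 0.8389 d.
D_c = (0.144/1.30) × 16.14 × e^(−0.144×0.8389) = 0.1108 × 16.14 × 0.8862 = 1.584 mg/L.
Minimum DO = 9.58 − 1.584 = 7.996 mg/L.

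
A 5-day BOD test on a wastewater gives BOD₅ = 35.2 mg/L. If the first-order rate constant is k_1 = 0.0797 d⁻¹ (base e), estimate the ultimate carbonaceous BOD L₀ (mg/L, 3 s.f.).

L₀ ≈ 107 mg/L

BOD₅ = L₀(1 − e^(−5k_1)) ⇒ L₀ = BOD₅ / (1 − e^(−5×0.0797))
= 35.2 / (1 − 0.6713) = 35.2 / 0.3287 = 107.1 mg/L.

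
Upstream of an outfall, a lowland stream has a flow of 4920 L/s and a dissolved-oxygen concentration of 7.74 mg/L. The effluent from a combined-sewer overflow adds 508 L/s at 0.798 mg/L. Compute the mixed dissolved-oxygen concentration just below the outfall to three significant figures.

Flow-weighted mixing: C = (Q_r C_r + Q_w C_w)/(Q_r + Q_w)
= (4920×7.74 + 508×0.798)/(4920 + 508) = 38490/5428 = 7.090 mg/L.

7.09 mg/L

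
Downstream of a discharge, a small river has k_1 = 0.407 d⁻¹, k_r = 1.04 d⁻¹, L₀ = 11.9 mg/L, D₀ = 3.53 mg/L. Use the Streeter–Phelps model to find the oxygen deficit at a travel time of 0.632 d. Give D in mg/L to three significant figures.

D ≈ 3.78 mg/L

k_1 L₀/(k_r−k_1) = 0.407×11.9/(1.04−0.407) = 4.843/0.6330 = 7.651 mg/L.
e^(−k_1 t) = e^(−0.407×0.6320) = 0.7732; e^(−k_r t) = e^(−1.04×0.6320) = 0.5183.
D = 7.651 × (0.7732 − 0.5183) + 3.53 × 0.5183 = 1.951 + 1.829 = 3.780 mg/L.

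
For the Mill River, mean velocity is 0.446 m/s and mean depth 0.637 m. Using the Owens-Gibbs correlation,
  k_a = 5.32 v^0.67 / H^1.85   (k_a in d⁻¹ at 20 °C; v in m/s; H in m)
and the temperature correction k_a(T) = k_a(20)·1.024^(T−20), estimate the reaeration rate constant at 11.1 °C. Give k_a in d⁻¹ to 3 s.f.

k_a ≈ 5.78 d⁻¹

k_a(20) = 5.32 × 0.446^0.67 / 0.637^1.85 = 5.32 × 0.5822 / 0.4342 = 7.134 d⁻¹.
k_a(11.1) = 7.134 × 1.024^(11.1−20) = 7.134 × 0.8097 = 5.776 d⁻¹.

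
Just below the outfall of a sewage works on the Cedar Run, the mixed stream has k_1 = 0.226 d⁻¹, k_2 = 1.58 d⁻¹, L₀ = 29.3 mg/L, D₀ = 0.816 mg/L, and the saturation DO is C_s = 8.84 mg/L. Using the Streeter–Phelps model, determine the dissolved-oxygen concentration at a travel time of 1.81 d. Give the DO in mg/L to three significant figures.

DO ≈ 5.82 mg/L

k_1 L₀/(k_2−k_1) = 0.226×29.3/(1.58−0.226) = 6.622/1.354 = 4.891 mg/L.
e^(−k_1 t) = e^(−0.226×1.810) = 0.6643; e^(−k_2 t) = e^(−1.58×1.810) = 0.05728.
D = 4.891 × (0.6643 − 0.05728) + 0.816 × 0.05728 = 2.969 + 0.04674 = 3.015 mg/L.
DO = C_s − D = 8.84 − 3.015 = 5.825 mg/L.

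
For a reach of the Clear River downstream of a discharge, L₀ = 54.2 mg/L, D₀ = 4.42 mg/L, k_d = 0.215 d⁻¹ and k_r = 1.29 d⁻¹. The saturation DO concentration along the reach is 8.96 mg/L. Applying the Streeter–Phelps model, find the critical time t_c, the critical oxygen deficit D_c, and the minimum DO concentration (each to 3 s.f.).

With k_r/k_d = 6.000 and 1 − D₀(k_r−k_d)/(k_d L₀) = 0.5923,
t_c = ln(6.000 × 0.5923) / (1.29 − 0.215) = ln(3.554) / 1.075 = 1.268/1.075 = 1.179 d.
L(t_c) = L₀ e^(−k_d t_c) = 54.2 × 0.7760 = 42.06 mg/L, and at the critical point k_r D_c = k_d L, so D_c = (0.215/1.29) × 42.06 = 7.010 mg/L.
Minimum DO = C_s − D_c = 8.96 − 7.010 = 1.950 mg/L.

t_c ≈ 1.18 d; D_c ≈ 7.01 mg/L; min DO ≈ 1.95 mg/L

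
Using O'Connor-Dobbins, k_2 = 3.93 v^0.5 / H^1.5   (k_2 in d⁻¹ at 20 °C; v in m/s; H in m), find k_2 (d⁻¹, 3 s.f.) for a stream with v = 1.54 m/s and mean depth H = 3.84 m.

k_2 = 3.93 × 1.54^0.5 / 3.84^1.5 = 3.93 × 1.241 / 7.525 = 0.6481 d⁻¹.

k_2 ≈ 0.648 d⁻¹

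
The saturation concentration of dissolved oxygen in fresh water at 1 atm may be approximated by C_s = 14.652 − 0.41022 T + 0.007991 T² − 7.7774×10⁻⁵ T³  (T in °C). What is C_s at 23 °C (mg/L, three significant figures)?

C_s = 14.652 − 0.41022×23 + 0.007991×23² − 7.7774×10⁻⁵×23³ = 8.498 mg/L.

C_s ≈ 8.50 mg/L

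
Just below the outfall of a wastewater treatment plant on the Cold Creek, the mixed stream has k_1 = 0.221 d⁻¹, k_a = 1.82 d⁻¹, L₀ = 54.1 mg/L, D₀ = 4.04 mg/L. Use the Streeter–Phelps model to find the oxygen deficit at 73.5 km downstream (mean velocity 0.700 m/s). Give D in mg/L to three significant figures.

D ≈ 5.34 mg/L

Travel time t = x/v = 73.5 km / (0.700 m/s) = 73500 m / 0.700 m/s = 105000 s = 1.215 d.
k_1 L₀/(k_a−k_1) = 0.221×54.1/(1.82−0.221) = 11.96/1.599 = 7.477 mg/L.
e^(−k_1 t) = e^(−0.221×1.215) = 0.7645; e^(−k_a t) = e^(−1.82×1.215) = 0.1095.
D = 7.477 × (0.7645 − 0.1095) + 4.04 × 0.1095 = 4.897 + 0.4424 = 5.340 mg/L.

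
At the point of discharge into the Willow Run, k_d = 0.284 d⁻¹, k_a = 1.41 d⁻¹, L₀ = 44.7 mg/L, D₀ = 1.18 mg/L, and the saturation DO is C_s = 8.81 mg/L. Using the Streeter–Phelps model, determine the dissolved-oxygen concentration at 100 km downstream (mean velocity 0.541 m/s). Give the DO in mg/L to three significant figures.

Travel time t = x/v = 100 km / (0.541 m/s) = 100000 m / 0.541 m/s = 184800 s = 2.139 d.
k_d L₀/(k_a−k_d) = 0.284×44.7/(1.41−0.284) = 12.69/1.126 = 11.27 mg/L.
e^(−k_d t) = e^(−0.284×2.139) = 0.5447; e^(−k_a t) = e^(−1.41×2.139) = 0.04897.
D = 11.27 × (0.5447 − 0.04897) + 1.18 × 0.04897 = 5.589 + 0.05779 = 5.646 mg/L.
DO = C_s − D = 8.81 − 5.646 = 3.164 mg/L.

DO ≈ 3.16 mg/L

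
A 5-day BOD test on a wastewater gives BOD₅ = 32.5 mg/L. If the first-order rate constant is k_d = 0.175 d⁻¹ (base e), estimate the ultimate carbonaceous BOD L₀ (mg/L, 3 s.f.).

BOD₅ = L₀(1 − e^(−5k_d)) ⇒ L₀ = BOD₅ / (1 − e^(−5×0.175))
= 32.5 / (1 − 0.4169) = 32.5 / 0.5831 = 55.73 mg/L.

L₀ ≈ 55.7 mg/L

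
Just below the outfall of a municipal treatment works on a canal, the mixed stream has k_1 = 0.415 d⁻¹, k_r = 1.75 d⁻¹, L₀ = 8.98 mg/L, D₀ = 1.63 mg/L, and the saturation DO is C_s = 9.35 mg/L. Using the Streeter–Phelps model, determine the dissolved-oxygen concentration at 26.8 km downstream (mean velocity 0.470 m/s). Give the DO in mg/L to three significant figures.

Travel time t = x/v = 26.8 km / (0.470 m/s) = 26800 m / 0.470 m/s = 57020 s = 0.6600 d.
k_1 L₀/(k_r−k_1) = 0.415×8.98/(1.75−0.415) = 3.727/1.335 = 2.792 mg/L.
e^(−k_1 t) = e^(−0.415×0.6600) = 0.7604; e^(−k_r t) = e^(−1.75×0.6600) = 0.3151.
D = 2.792 × (0.7604 − 0.3151) + 1.63 × 0.3151 = 1.243 + 0.5136 = 1.757 mg/L.
DO = C_s − D = 9.35 − 1.757 = 7.593 mg/L.

DO ≈ 7.59 mg/L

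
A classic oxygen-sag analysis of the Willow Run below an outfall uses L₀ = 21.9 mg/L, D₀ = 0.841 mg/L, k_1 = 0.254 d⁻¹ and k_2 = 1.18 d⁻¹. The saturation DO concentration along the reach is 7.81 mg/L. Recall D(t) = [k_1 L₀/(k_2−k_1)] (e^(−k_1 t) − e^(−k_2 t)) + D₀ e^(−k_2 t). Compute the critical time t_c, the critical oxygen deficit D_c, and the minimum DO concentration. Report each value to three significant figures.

With k_2/k_1 = 4.646 and 1 − D₀(k_2−k_1)/(k_1 L₀) = 0.8600,
t_c = ln(4.646 × 0.8600) / (1.18 − 0.254) = ln(3.995) / 0.9260 = 1.385/0.9260 = 1.496 d.
D_c = (k_1/k_2) L₀ e^(−k_1 t_c) = (0.254/1.18) × 21.9 × e^(−0.254×1.496) = 0.2153 × 21.9 × 0.6839 = 3.224 mg/L.
Minimum DO = C_s − D_c = 7.81 − 3.224 = 4.586 mg/L.

t_c ≈ 1.50 d; D_c ≈ 3.22 mg/L; min DO ≈ 4.59 mg/L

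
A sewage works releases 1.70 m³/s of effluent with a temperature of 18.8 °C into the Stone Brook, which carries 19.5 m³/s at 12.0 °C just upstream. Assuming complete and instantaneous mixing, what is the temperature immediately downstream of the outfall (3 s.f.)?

Flow-weighted mixing: C = (Q_r C_r + Q_w C_w)/(Q_r + Q_w)
= (19.5×12.0 + 1.70×18.8)/(19.5 + 1.70) = 266.0/21.20 = 12.55 °C.

12.5 °C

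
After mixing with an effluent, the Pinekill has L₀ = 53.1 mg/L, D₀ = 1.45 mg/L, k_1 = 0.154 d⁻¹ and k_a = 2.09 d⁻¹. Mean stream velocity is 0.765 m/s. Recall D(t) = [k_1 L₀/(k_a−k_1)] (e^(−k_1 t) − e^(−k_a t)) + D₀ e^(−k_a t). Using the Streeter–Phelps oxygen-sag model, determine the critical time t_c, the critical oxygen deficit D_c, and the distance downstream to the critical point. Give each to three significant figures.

t_c ≈ 1.13 d; D_c ≈ 3.29 mg/L; x_c ≈ 74.7 km

At the critical point dD/dt = 0, so k_1 L₀ e^(−k_1 t) = k_a D. Substituting D(t) from the Streeter–Phelps equation and solving for t gives
t_c = ln[(k_a/k_1)(1 − D₀(k_a−k_1)/(k_1 L₀))] / (k_a−k_1).
Here k_a−k_1 = 1.936 d⁻¹ and 1 − D₀(k_a−k_1)/(k_1 L₀) = 1 − 1.45×1.936/(0.154×53.1) = 0.6567, so
t_c = ln(13.57 × 0.6567) / 1.936 = 2.187 / 1.936 = 1.130 d.
L(t_c) = L₀ e^(−k_1 t_c) = 53.1 × 0.8403 = 44.62 mg/L, and at the critical point k_a D_c = k_1 L, so D_c = (0.154/2.09) × 44.62 = 3.288 mg/L.
x_c = v t_c = 0.765 m/s × 1.130 d × 86400 s/d = 74680 m ≈ 74.7 km.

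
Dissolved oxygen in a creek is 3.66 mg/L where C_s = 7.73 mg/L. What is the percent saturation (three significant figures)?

% saturation = C/C_s × 100 = 3.66/7.73 × 100 = 47.3 %.

47.3 % saturation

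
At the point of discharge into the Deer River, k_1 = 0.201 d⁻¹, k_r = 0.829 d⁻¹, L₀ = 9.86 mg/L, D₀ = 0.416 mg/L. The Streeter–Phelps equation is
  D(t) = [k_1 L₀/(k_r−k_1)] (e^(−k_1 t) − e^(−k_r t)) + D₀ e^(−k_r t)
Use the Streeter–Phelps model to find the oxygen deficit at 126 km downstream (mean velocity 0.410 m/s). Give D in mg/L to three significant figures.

D ≈ 1.40 mg/L

Travel time t = x/v = 126 km / (0.410 m/s) = 126000 m / 0.410 m/s = 307300 s = 3.557 d.
k_1 L₀/(k_r−k_1) = 0.201×9.86/(0.829−0.201) = 1.982/0.6280 = 3.156 mg/L.
e^(−k_1 t) = e^(−0.201×3.557) = 0.4892; e^(−k_r t) = e^(−0.829×3.557) = 0.05241.
D = 3.156 × (0.4892 − 0.05241) + 0.416 × 0.05241 = 1.379 + 0.02180 = 1.400 mg/L.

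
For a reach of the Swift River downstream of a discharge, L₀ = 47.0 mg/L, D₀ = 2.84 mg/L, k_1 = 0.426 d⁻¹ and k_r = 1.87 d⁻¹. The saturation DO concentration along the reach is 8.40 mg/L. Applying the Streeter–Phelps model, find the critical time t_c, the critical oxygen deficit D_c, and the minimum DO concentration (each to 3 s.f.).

t_c ≈ 0.866 d; D_c ≈ 7.40 mg/L; min DO ≈ 0.995 mg/L

At the critical point dD/dt = 0, so k_1 L₀ e^(−k_1 t) = k_r D. Substituting D(t) from the Streeter–Phelps equation and solving for t gives
t_c = ln[(k_r/k_1)(1 − D₀(k_r−k_1)/(k_1 L₀))] / (k_r−k_1).
Here k_r−k_1 = 1.444 d⁻¹ and 1 − D₀(k_r−k_1)/(k_1 L₀) = 1 − 2.84×1.444/(0.426×47.0) = 0.7952, so
t_c = ln(4.390 × 0.7952) / 1.444 = 1.250 / 1.444 = 0.8657 d.
D_c = (k_1/k_r) L₀ e^(−k_1 t_c) = (0.426/1.87) × 47.0 × e^(−0.426×0.8657) = 0.2278 × 47.0 × 0.6916 = 7.405 mg/L.
Minimum DO = C_s − D_c = 8.40 − 7.405 = 0.9954 mg/L.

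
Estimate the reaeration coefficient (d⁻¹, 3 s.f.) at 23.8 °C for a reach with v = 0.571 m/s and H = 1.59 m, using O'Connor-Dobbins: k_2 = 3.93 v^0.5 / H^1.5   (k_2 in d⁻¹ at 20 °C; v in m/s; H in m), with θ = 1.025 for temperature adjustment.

k_2(20) = 3.93 × 0.571^0.5 / 1.59^1.5 = 3.93 × 0.7556 / 2.005 = 1.481 d⁻¹.
k_2(23.8) = 1.481 × 1.025^(23.8−20) = 1.481 × 1.098 = 1.627 d⁻¹.

k_2 ≈ 1.63 d⁻¹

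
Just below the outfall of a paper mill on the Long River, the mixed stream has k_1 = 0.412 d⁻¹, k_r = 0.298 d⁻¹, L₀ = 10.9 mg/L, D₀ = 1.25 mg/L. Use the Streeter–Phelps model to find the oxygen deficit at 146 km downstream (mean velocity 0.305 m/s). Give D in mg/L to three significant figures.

D ≈ 3.78 mg/L

Travel time t = x/v = 146 km / (0.305 m/s) = 146000 m / 0.305 m/s = 478700 s = 5.540 d.
k_1 L₀/(k_r−k_1) = 0.412×10.9/(0.298−0.412) = 4.491/-0.1140 = -39.39 mg/L.
e^(−k_1 t) = e^(−0.412×5.540) = 0.1020; e^(−k_r t) = e^(−0.298×5.540) = 0.1919.
D = -39.39 × (0.1020 − 0.1919) + 1.25 × 0.1919 = 3.539 + 0.2398 = 3.779 mg/L.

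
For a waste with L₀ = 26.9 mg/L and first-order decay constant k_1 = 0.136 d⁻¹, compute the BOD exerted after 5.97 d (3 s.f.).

y_t = L₀(1 − e^(−k_1 t)) = 26.9 × (1 − e^(−0.136×5.97))
= 26.9 × (1 − 0.4440) = 26.9 × 0.5560 = 14.96 mg/L.

y ≈ 15.0 mg/L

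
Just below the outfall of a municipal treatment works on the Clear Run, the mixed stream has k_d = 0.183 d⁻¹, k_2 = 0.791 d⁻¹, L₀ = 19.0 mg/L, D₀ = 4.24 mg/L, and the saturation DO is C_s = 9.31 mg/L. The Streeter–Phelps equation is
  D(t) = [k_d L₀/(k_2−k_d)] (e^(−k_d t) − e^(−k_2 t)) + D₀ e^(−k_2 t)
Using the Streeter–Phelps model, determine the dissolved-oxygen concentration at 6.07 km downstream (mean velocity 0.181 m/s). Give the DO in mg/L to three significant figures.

Travel time t = x/v = 6.07 km / (0.181 m/s) = 6070 m / 0.181 m/s = 33540 s = 0.3881 d.
k_d L₀/(k_2−k_d) = 0.183×19.0/(0.791−0.183) = 3.477/0.6080 = 5.719 mg/L.
e^(−k_d t) = e^(−0.183×0.3881) = 0.9314; e^(−k_2 t) = e^(−0.791×0.3881) = 0.7356.
D = 5.719 × (0.9314 − 0.7356) + 4.24 × 0.7356 = 1.120 + 3.119 = 4.239 mg/L.
DO = C_s − D = 9.31 − 4.239 = 5.071 mg/L.

DO ≈ 5.07 mg/L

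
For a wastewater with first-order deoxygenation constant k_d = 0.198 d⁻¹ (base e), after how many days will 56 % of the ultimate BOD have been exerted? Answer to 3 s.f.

y/L₀ = 1 − e^(−k_d t) = 0.56 ⇒ e^(−k_d t) = 0.440
t = −ln(0.440) / 0.198 = 0.8210 / 0.198 = 4.146 d.

t ≈ 4.15 d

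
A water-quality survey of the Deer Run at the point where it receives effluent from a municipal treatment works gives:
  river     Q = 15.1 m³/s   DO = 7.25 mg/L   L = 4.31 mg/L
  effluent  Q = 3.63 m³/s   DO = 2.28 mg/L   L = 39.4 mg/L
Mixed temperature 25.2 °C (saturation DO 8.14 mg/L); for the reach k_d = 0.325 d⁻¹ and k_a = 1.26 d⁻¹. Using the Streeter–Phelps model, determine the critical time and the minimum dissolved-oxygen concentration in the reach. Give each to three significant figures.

t_c ≈ 0.750 d; minimum DO ≈ 5.89 mg/L

Mixed DO = (15.1×7.25 + 3.63×2.28)/(15.1+3.63) = 117.8/18.73 = 6.287 mg/L.
Mixed L₀ = (15.1×4.31 + 3.63×39.4)/(18.73) = 208.1/18.73 = 11.11 mg/L.
Initial deficit D₀ = C_s − DO₀ = 8.14 − 6.287 = 1.853 mg/L.
t_c = (1/0.9350) ln[(1.26/0.325)(1 − 1.853×0.9350/(0.325×11.11))] = 1.070 × ln(2.017) = 0.7501 d.
D_c = (0.325/1.26) × 11.11 × e^(−0.325×0.7501) = 0.2579 × 11.11 × 0.7836 = 2.246 mg/L.
Minimum DO = 8.14 − 2.246 = 5.894 mg/L.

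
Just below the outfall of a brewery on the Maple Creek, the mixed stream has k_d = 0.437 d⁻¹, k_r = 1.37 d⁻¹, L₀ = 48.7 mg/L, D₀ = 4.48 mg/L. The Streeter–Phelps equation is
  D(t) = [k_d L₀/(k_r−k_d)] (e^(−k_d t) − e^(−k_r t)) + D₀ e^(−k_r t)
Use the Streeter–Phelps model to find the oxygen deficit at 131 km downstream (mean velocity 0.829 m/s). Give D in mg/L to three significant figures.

Travel time t = x/v = 131 km / (0.829 m/s) = 131000 m / 0.829 m/s = 158000 s = 1.829 d.
k_d L₀/(k_r−k_d) = 0.437×48.7/(1.37−0.437) = 21.28/0.9330 = 22.81 mg/L.
e^(−k_d t) = e^(−0.437×1.829) = 0.4497; e^(−k_r t) = e^(−1.37×1.829) = 0.08162.
D = 22.81 × (0.4497 − 0.08162) + 4.48 × 0.08162 = 8.395 + 0.3657 = 8.761 mg/L.

D ≈ 8.76 mg/L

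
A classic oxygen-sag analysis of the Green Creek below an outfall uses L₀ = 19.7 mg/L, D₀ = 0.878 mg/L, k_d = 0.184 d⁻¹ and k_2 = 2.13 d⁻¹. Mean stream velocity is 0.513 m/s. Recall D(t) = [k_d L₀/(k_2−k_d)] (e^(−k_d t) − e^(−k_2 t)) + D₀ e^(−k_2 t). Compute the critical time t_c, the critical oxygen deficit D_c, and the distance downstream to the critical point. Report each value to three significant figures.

t_c ≈ 0.931 d; D_c ≈ 1.43 mg/L; x_c ≈ 41.3 km

With k_2/k_d = 11.58 and 1 − D₀(k_2−k_d)/(k_d L₀) = 0.5286,
t_c = ln(11.58 × 0.5286) / (2.13 − 0.184) = ln(6.120) / 1.946 = 1.811/1.946 = 0.9309 d.
L(t_c) = L₀ e^(−k_d t_c) = 19.7 × 0.8426 = 16.60 mg/L, and at the critical point k_2 D_c = k_d L, so D_c = (0.184/2.13) × 16.60 = 1.434 mg/L.
x_c = v t_c = 0.513 m/s × 0.9309 d × 86400 s/d = 41260 m ≈ 41.3 km.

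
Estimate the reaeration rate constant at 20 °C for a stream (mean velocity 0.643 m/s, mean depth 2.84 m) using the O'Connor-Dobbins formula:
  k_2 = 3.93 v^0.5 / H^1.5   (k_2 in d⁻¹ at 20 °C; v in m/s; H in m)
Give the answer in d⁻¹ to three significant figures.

k_2 ≈ 0.658 d⁻¹

k_2 = 3.93 × 0.643^0.5 / 2.84^1.5 = 3.93 × 0.8019 / 4.786 = 0.6584 d⁻¹.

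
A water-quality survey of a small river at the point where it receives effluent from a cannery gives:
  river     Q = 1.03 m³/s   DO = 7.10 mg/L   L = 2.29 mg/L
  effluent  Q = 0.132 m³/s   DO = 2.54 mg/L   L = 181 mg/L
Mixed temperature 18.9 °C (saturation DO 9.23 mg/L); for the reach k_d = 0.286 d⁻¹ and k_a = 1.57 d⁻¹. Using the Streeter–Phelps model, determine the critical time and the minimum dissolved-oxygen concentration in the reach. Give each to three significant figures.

t_c ≈ 0.744 d; minimum DO ≈ 5.90 mg/L

Mixed DO = (1.03×7.10 + 0.132×2.54)/(1.03+0.132) = 7.648/1.162 = 6.582 mg/L.
Mixed L₀ = (1.03×2.29 + 0.132×181)/(1.162) = 26.25/1.162 = 22.59 mg/L.
Initial deficit D₀ = C_s − DO₀ = 9.23 − 6.582 = 2.648 mg/L.
t_c = (1/1.284) ln[(1.57/0.286)(1 − 2.648×1.284/(0.286×22.59))] = 0.7788 × ln(2.601) = 0.7444 d.
D_c = (0.286/1.57) × 22.59 × e^(−0.286×0.7444) = 0.1822 × 22.59 × 0.8082 = 3.326 mg/L.
Minimum DO = 9.23 − 3.326 = 5.904 mg/L.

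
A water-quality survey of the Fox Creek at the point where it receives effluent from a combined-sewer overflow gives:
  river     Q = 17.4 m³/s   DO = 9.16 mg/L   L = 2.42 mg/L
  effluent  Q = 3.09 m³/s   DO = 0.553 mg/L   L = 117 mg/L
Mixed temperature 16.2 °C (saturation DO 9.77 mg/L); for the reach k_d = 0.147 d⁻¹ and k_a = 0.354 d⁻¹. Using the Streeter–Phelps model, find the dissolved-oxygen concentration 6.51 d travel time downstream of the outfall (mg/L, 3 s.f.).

Mixed DO = (17.4×9.16 + 3.09×0.553)/(17.4+3.09) = 161.1/20.49 = 7.862 mg/L.
Mixed L₀ = (17.4×2.42 + 3.09×117)/(20.49) = 403.6/20.49 = 19.70 mg/L.
Initial deficit D₀ = C_s − DO₀ = 9.77 − 7.862 = 1.908 mg/L.
D(6.51) = [0.147×19.70/(0.354−0.147)](e^(−0.147×6.51) − e^(−0.354×6.51)) + 1.908 e^(−0.354×6.51)
= 13.99 × (0.3841 − 0.09980) + 1.908 × 0.09980 = 4.167 mg/L.
DO = 9.77 − 4.167 = 5.603 mg/L.

DO ≈ 5.60 mg/L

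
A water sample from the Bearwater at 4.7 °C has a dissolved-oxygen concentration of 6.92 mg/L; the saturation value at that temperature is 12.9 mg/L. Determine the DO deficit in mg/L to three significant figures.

D = C_s − C = 12.9 − 6.92 = 5.98 mg/L.

D ≈ 5.98 mg/L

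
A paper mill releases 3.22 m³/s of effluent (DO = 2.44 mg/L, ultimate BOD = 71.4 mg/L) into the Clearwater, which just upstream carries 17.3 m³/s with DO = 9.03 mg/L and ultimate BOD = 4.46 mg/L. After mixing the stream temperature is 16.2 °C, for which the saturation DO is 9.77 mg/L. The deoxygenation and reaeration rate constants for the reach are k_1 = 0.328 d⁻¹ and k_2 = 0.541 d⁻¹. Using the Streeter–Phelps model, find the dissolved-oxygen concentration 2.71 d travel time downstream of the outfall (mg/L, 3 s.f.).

Mixed DO = (17.3×9.03 + 3.22×2.44)/(17.3+3.22) = 164.1/20.52 = 7.996 mg/L.
Mixed L₀ = (17.3×4.46 + 3.22×71.4)/(20.52) = 307.1/20.52 = 14.96 mg/L.
Initial deficit D₀ = C_s − DO₀ = 9.77 − 7.996 = 1.774 mg/L.
D(2.71) = [0.328×14.96/(0.541−0.328)](e^(−0.328×2.71) − e^(−0.541×2.71)) + 1.774 e^(−0.541×2.71)
= 23.04 × (0.4111 − 0.2308) + 1.774 × 0.2308 = 4.564 mg/L.
DO = 9.77 − 4.564 = 5.206 mg/L.

DO ≈ 5.21 mg/L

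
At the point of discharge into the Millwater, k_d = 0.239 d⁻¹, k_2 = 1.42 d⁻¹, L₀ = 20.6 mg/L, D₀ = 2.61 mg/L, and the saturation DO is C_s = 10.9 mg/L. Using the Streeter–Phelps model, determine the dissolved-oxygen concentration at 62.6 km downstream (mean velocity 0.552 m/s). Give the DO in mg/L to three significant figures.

DO ≈ 8.10 mg/L

Travel time t = x/v = 62.6 km / (0.552 m/s) = 62600 m / 0.552 m/s = 113400 s = 1.313 d.
k_d L₀/(k_2−k_d) = 0.239×20.6/(1.42−0.239) = 4.923/1.181 = 4.169 mg/L.
e^(−k_d t) = e^(−0.239×1.313) = 0.7307; e^(−k_2 t) = e^(−1.42×1.313) = 0.1551.
D = 4.169 × (0.7307 − 0.1551) + 2.61 × 0.1551 = 2.400 + 0.4047 = 2.805 mg/L.
DO = C_s − D = 10.9 − 2.805 = 8.095 mg/L.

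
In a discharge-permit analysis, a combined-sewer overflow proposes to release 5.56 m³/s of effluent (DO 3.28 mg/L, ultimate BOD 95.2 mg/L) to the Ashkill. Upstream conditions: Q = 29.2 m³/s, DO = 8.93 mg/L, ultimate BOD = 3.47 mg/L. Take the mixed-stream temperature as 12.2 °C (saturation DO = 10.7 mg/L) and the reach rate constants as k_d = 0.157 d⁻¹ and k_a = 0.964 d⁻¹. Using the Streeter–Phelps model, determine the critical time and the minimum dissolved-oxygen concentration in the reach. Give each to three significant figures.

t_c ≈ 0.493 d; minimum DO ≈ 7.97 mg/L

Mixed DO = (29.2×8.93 + 5.56×3.28)/(29.2+5.56) = 279.0/34.76 = 8.026 mg/L.
Mixed L₀ = (29.2×3.47 + 5.56×95.2)/(34.76) = 630.6/34.76 = 18.14 mg/L.
Initial deficit D₀ = C_s − DO₀ = 10.7 − 8.026 = 2.674 mg/L.
t_c = (1/0.8070) ln[(0.964/0.157)(1 − 2.674×0.8070/(0.157×18.14))] = 1.239 × ln(1.489) = 0.4932 d.
D_c = (0.157/0.964) × 18.14 × e^(−0.157×0.4932) = 0.1629 × 18.14 × 0.9255 = 2.735 mg/L.
Minimum DO = 10.7 − 2.735 = 7.965 mg/L.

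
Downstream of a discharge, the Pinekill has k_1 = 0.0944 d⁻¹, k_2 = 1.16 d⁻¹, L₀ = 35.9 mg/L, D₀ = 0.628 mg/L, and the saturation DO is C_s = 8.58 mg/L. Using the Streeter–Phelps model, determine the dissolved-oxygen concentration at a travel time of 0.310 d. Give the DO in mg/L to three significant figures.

DO ≈ 7.27 mg/L

k_1 L₀/(k_2−k_1) = 0.0944×35.9/(1.16−0.0944) = 3.389/1.066 = 3.180 mg/L.
e^(−k_1 t) = e^(−0.0944×0.3100) = 0.9712; e^(−k_2 t) = e^(−1.16×0.3100) = 0.6980.
D = 3.180 × (0.9712 − 0.6980) + 0.628 × 0.6980 = 0.8689 + 0.4383 = 1.307 mg/L.
DO = C_s − D = 8.58 − 1.307 = 7.273 mg/L.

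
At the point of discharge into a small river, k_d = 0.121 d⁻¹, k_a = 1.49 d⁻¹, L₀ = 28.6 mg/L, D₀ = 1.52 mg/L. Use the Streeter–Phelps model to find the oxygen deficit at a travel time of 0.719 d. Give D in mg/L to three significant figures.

k_d L₀/(k_a−k_d) = 0.121×28.6/(1.49−0.121) = 3.461/1.369 = 2.528 mg/L.
e^(−k_d t) = e^(−0.121×0.7190) = 0.9167; e^(−k_a t) = e^(−1.49×0.7190) = 0.3426.
D = 2.528 × (0.9167 − 0.3426) + 1.52 × 0.3426 = 1.451 + 0.5207 = 1.972 mg/L.

D ≈ 1.97 mg/L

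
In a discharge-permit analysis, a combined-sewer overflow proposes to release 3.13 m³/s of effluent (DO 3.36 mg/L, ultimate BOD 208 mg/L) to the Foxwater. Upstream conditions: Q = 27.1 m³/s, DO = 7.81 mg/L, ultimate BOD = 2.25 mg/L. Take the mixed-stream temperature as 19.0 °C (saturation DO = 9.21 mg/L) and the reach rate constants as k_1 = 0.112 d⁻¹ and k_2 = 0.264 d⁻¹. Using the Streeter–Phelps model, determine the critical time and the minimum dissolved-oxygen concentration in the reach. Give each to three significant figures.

t_c ≈ 4.89 d; minimum DO ≈ 3.43 mg/L

Mixed DO = (27.1×7.81 + 3.13×3.36)/(27.1+3.13) = 222.2/30.23 = 7.349 mg/L.
Mixed L₀ = (27.1×2.25 + 3.13×208)/(30.23) = 712.0/30.23 = 23.55 mg/L.
Initial deficit D₀ = C_s − DO₀ = 9.21 − 7.349 = 1.861 mg/L.
t_c = (1/0.1520) ln[(0.264/0.112)(1 − 1.861×0.1520/(0.112×23.55))] = 6.579 × ln(2.104) = 4.895 d.
D_c = (0.112/0.264) × 23.55 × e^(−0.112×4.895) = 0.4242 × 23.55 × 0.5780 = 5.775 mg/L.
Minimum DO = 9.21 − 5.775 = 3.435 mg/L.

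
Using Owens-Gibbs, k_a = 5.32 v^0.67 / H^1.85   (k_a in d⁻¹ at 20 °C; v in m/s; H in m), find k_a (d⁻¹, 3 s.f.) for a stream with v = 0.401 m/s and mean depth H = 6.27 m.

k_a = 5.32 × 0.401^0.67 / 6.27^1.85 = 5.32 × 0.5421 / 29.85 = 0.09662 d⁻¹.

k_a ≈ 0.0966 d⁻¹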